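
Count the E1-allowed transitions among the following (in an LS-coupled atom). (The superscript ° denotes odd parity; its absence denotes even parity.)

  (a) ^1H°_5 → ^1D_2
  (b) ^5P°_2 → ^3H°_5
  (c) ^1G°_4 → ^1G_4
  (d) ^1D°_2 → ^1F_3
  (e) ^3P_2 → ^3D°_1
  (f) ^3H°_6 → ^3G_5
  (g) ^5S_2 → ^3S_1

4

(a) forbidden (ΔL, ΔJ fail)
(b) forbidden (parity, ΔS, ΔL, ΔJ fail)
(c) allowed
(d) allowed
(e) allowed
(f) allowed
(g) forbidden (parity, ΔS, ΔL fail)
Total allowed: 4 of 7.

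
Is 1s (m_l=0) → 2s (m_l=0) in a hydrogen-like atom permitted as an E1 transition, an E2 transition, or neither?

neither

Δl = 0 − 0 = +0; l_i + l_f = 0.
Δm_l = +0.
E1 (Δl = ±1, |Δm_l| ≤ 1): not satisfied.
E2 (Δl = 0,±2, l_i+l_f ≥ 2, |Δm_l| ≤ 2): not satisfied.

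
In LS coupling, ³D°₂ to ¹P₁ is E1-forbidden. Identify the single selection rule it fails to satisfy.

Parity must change: odd → even — ✓.
ΔS = 0: S: 1 → 0 — ✗.
ΔL = 0, ±1 (not L=0↔0): L: 2 → 1, ΔL = -1 — ✓.
ΔJ = 0, ±1 (not J=0↔0): J: 2 → 1, ΔJ = -1 — ✓.

the ΔS = 0 rule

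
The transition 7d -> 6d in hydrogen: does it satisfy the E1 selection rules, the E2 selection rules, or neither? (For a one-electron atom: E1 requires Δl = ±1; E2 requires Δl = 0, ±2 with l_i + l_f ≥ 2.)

E2

Δl = 2 − 2 = +0; l_i + l_f = 4.
E1 (Δl = ±1): not satisfied.
E2 (Δl = 0,±2, l_i+l_f ≥ 2): satisfied.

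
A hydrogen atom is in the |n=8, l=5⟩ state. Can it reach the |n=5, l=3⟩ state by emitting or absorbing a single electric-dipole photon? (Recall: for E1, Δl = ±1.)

forbidden

Δl = 3 − 5 = -2; the E1 rule Δl = ±1 is violated.
The transition is electric-dipole forbidden.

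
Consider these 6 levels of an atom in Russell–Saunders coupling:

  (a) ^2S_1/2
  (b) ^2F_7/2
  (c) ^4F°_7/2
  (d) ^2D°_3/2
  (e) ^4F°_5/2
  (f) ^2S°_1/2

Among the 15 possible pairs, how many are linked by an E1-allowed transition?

0

(a)–(b): forbidden (parity, ΔL, ΔJ).
(a)–(c): forbidden (ΔS, ΔL, ΔJ).
(a)–(d): forbidden (ΔL).
(a)–(e): forbidden (ΔS, ΔL, ΔJ).
(a)–(f): forbidden (ΔL).
(b)–(c): forbidden (ΔS).
(b)–(d): forbidden (ΔJ).
(b)–(e): forbidden (ΔS).
(b)–(f): forbidden (ΔL, ΔJ).
(c)–(d): forbidden (parity, ΔS, ΔJ).
(c)–(e): forbidden (parity).
(c)–(f): forbidden (parity, ΔS, ΔL, ΔJ).
(d)–(e): forbidden (parity, ΔS).
(d)–(f): forbidden (parity, ΔL).
(e)–(f): forbidden (parity, ΔS, ΔL, ΔJ).
Allowed pairs: 0 of 15.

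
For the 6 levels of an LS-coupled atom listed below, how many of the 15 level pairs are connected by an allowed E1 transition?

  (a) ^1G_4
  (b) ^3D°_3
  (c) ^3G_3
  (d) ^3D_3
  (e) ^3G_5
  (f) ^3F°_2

3

(a)–(b): forbidden (ΔS, ΔL).
(a)–(c): forbidden (parity, ΔS).
(a)–(d): forbidden (parity, ΔS, ΔL).
(a)–(e): forbidden (parity, ΔS).
(a)–(f): forbidden (ΔS, ΔJ).
(b)–(c): forbidden (ΔL).
(b)–(d): allowed.
(b)–(e): forbidden (ΔL, ΔJ).
(b)–(f): forbidden (parity).
(c)–(d): forbidden (parity, ΔL).
(c)–(e): forbidden (parity, ΔJ).
(c)–(f): allowed.
(d)–(e): forbidden (parity, ΔL, ΔJ).
(d)–(f): allowed.
(e)–(f): forbidden (ΔJ).
Allowed pairs: 3 of 15.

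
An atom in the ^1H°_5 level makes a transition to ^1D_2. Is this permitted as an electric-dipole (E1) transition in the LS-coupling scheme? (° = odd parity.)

forbidden

ΔS = 0: S: 0 → 0 — ok.
Parity must change: odd → even — ok.
ΔL = 0, ±1 (not L=0↔0): L: 5 → 2, ΔL = -3 — fails.
ΔJ = 0, ±1 (not J=0↔0): J: 5 → 2, ΔJ = -3 — fails.
Rule(s) violated: ΔL, ΔJ.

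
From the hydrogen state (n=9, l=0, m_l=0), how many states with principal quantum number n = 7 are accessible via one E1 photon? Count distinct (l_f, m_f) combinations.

E1 requires Δl = ±1, so l_f ∈ {-1, 1}; with 0 ≤ l_f ≤ n_f−1 = 6, the allowed l_f values are {1}.
For l_f = 1: m_f ∈ {m_i−1, m_i, m_i+1} ∩ [−1, 1] = {-1, 0, 1} → 3 states.
Total: 3.

3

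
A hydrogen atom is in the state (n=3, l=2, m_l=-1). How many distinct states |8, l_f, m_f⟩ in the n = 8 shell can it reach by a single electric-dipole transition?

E1 requires Δl = ±1, so l_f ∈ {1, 3}; with 0 ≤ l_f ≤ n_f−1 = 7, the allowed l_f values are {1, 3}.
For l_f = 1: m_f ∈ {m_i−1, m_i, m_i+1} ∩ [−1, 1] = {-1, 0} → 2 states.
For l_f = 3: m_f ∈ {m_i−1, m_i, m_i+1} ∩ [−3, 3] = {-2, -1, 0} → 3 states.
Total: 5.

5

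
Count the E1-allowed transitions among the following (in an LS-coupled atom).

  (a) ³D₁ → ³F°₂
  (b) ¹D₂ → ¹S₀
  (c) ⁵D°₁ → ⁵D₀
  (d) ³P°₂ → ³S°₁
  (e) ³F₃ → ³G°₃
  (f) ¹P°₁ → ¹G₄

3

(a) allowed
(b) forbidden (parity, ΔL, ΔJ fail)
(c) allowed
(d) forbidden (parity fails)
(e) allowed
(f) forbidden (ΔL, ΔJ fail)
Total allowed: 3 of 6.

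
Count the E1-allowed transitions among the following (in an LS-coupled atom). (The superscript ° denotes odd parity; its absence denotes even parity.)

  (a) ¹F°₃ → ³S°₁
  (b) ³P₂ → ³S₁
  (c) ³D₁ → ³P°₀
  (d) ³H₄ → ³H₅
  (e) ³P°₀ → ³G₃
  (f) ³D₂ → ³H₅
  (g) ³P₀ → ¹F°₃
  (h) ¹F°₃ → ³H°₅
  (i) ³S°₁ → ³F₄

(a) forbidden (parity, ΔS, ΔL, ΔJ fail)
(b) forbidden (parity fails)
(c) allowed
(d) forbidden (parity fails)
(e) forbidden (ΔL, ΔJ fail)
(f) forbidden (parity, ΔL, ΔJ fail)
(g) forbidden (ΔS, ΔL, ΔJ fail)
(h) forbidden (parity, ΔS, ΔL, ΔJ fail)
(i) forbidden (ΔL, ΔJ fail)
Total allowed: 1 of 9.

1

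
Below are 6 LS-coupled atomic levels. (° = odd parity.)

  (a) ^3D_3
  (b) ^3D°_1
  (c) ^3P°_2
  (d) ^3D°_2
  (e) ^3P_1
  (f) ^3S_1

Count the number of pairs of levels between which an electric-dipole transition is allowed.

6

(a)–(b): forbidden (ΔJ).
(a)–(c): allowed.
(a)–(d): allowed.
(a)–(e): forbidden (parity, ΔJ).
(a)–(f): forbidden (parity, ΔL, ΔJ).
(b)–(c): forbidden (parity).
(b)–(d): forbidden (parity).
(b)–(e): allowed.
(b)–(f): forbidden (ΔL).
(c)–(d): forbidden (parity).
(c)–(e): allowed.
(c)–(f): allowed.
(d)–(e): allowed.
(d)–(f): forbidden (ΔL).
(e)–(f): forbidden (parity).
Allowed pairs: 6 of 15.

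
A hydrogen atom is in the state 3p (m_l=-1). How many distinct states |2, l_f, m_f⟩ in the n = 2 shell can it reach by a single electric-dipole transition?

1

E1 requires Δl = ±1, so l_f ∈ {0, 2}; with 0 ≤ l_f ≤ n_f−1 = 1, the allowed l_f values are {0}.
For l_f = 0: m_f ∈ {m_i−1, m_i, m_i+1} ∩ [−0, 0] = {0} → 1 state.
Total: 1.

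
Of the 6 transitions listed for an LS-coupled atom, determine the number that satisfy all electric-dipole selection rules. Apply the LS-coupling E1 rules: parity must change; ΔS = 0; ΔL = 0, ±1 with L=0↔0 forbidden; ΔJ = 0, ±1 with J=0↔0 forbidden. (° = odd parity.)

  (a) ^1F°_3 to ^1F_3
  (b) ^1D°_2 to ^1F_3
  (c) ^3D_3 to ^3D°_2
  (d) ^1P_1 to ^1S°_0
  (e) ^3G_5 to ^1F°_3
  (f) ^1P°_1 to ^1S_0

(a) allowed
(b) allowed
(c) allowed
(d) allowed
(e) forbidden (ΔS, ΔJ fail)
(f) allowed
Total allowed: 5 of 6.

5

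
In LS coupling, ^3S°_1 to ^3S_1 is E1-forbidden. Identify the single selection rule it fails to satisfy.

the L=0 ↔ L=0 exclusion

Initial level: S=1, L=0, J=1, parity odd. Final level: S=1, L=0, J=1, parity even.
Parity must change: odd → even — passes.
ΔS = 0: S: 1 → 1 — passes.
ΔL = 0, ±1 (not L=0↔0): L: 0 → 0, ΔL = +0 — fails.
ΔJ = 0, ±1 (not J=0↔0): J: 1 → 1, ΔJ = +0 — passes.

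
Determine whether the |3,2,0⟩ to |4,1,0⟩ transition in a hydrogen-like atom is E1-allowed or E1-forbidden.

allowed

Δl = 1 − 2 = -1; the E1 rule Δl = ±1 is satisfied.
m_l: 0 → 0 (Δm_l = +0). |Δm_l| ≤ 1 satisfied.
All E1 selection rules are satisfied.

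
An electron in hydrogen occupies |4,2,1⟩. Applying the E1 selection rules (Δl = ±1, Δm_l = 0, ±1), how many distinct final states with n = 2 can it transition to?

E1 requires Δl = ±1, so l_f ∈ {1, 3}; with 0 ≤ l_f ≤ n_f−1 = 1, the allowed l_f values are {1}.
For l_f = 1: m_f ∈ {m_i−1, m_i, m_i+1} ∩ [−1, 1] = {0, 1} → 2 states.
Total: 2.

2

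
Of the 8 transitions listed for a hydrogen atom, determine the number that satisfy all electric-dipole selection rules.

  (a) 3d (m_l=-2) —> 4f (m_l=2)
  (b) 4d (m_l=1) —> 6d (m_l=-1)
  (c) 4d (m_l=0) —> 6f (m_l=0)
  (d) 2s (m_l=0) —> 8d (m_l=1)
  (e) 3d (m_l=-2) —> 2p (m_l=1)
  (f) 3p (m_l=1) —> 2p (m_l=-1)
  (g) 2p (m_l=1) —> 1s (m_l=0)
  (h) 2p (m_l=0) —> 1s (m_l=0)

3

(a) forbidden — Δm_l = +4 (E1 requires Δm_l = 0, ±1)
(b) forbidden — Δl = +0 (E1 requires Δl = ±1); Δm_l = -2 (E1 requires Δm_l = 0, ±1)
(c) allowed
(d) forbidden — Δl = +2 (E1 requires Δl = ±1)
(e) forbidden — Δm_l = +3 (E1 requires Δm_l = 0, ±1)
(f) forbidden — Δl = +0 (E1 requires Δl = ±1); Δm_l = -2 (E1 requires Δm_l = 0, ±1)
(g) allowed
(h) allowed
Total allowed: 3 of 8.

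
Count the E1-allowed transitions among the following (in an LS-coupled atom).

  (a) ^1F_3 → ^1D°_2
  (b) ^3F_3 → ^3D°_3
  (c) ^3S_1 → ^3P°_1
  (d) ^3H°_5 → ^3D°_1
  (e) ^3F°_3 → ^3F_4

4

(a) allowed
(b) allowed
(c) allowed
(d) forbidden (parity, ΔL, ΔJ fail)
(e) allowed
Total allowed: 4 of 5.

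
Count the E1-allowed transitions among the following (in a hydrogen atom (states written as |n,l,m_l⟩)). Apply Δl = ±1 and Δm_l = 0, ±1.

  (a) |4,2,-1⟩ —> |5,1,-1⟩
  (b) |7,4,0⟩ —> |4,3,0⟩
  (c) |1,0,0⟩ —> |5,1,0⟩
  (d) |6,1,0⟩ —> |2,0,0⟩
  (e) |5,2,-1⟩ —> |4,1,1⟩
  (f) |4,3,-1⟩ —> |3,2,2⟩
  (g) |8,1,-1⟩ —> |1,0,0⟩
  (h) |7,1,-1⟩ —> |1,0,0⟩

(a) allowed
(b) allowed
(c) allowed
(d) allowed
(e) forbidden — Δm_l = +2 (E1 requires Δm_l = 0, ±1)
(f) forbidden — Δm_l = +3 (E1 requires Δm_l = 0, ±1)
(g) allowed
(h) allowed
Total allowed: 6 of 8.

6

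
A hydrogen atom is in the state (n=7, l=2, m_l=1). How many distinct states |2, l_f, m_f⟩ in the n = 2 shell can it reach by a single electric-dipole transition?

E1 requires Δl = ±1, so l_f ∈ {1, 3}; with 0 ≤ l_f ≤ n_f−1 = 1, the allowed l_f values are {1}.
For l_f = 1: m_f ∈ {m_i−1, m_i, m_i+1} ∩ [−1, 1] = {0, 1} → 2 states.
Total: 2.

2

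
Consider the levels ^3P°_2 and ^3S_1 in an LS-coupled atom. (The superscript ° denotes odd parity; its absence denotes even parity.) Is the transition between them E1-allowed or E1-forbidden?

Parity must change: odd → even — satisfied.
ΔS = 0: S: 1 → 1 — satisfied.
ΔL = 0, ±1 (not L=0↔0): L: 1 → 0, ΔL = -1 — satisfied.
ΔJ = 0, ±1 (not J=0↔0): J: 2 → 1, ΔJ = -1 — satisfied.
All four E1 rules are satisfied.

allowed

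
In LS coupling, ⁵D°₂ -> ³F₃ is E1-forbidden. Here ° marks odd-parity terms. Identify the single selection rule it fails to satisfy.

Parity must change: odd → even — ok.
ΔS = 0: S: 2 → 1 — fails.
ΔL = 0, ±1 (not L=0↔0): L: 2 → 3, ΔL = +1 — ok.
ΔJ = 0, ±1 (not J=0↔0): J: 2 → 3, ΔJ = +1 — ok.

the ΔS = 0 rule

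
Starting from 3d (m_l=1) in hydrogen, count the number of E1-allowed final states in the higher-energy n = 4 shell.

5

E1 requires Δl = ±1, so l_f ∈ {1, 3}; with 0 ≤ l_f ≤ n_f−1 = 3, the allowed l_f values are {1, 3}.
For l_f = 1: m_f ∈ {m_i−1, m_i, m_i+1} ∩ [−1, 1] = {0, 1} → 2 states.
For l_f = 3: m_f ∈ {m_i−1, m_i, m_i+1} ∩ [−3, 3] = {0, 1, 2} → 3 states.
Total: 5.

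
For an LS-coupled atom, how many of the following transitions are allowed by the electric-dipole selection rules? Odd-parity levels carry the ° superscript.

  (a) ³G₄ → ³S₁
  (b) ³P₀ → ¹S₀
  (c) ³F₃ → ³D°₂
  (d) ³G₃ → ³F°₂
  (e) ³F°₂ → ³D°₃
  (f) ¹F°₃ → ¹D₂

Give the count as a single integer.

3

(a) forbidden (parity, ΔL, ΔJ fail)
(b) forbidden (parity, ΔS, ΔJ fail)
(c) allowed
(d) allowed
(e) forbidden (parity fails)
(f) allowed
Total allowed: 3 of 6.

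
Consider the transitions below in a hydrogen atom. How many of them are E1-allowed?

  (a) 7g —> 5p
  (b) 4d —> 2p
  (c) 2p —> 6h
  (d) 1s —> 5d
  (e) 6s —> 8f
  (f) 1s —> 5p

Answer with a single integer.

2

(a) forbidden — Δl = -3 (E1 requires Δl = ±1)
(b) allowed
(c) forbidden — Δl = +4 (E1 requires Δl = ±1)
(d) forbidden — Δl = +2 (E1 requires Δl = ±1)
(e) forbidden — Δl = +3 (E1 requires Δl = ±1)
(f) allowed
Total allowed: 2 of 6.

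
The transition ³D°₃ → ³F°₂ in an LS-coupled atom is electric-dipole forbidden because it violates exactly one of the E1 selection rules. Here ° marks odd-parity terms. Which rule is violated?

parity

Reading off the term symbols: S 1→1, L 2→3, J 3→2, parity odd→odd.
Parity must change: odd → odd — fails.
ΔS = 0: S: 1 → 1 — passes.
ΔL = 0, ±1 (not L=0↔0): L: 2 → 3, ΔL = +1 — passes.
ΔJ = 0, ±1 (not J=0↔0): J: 3 → 2, ΔJ = -1 — passes.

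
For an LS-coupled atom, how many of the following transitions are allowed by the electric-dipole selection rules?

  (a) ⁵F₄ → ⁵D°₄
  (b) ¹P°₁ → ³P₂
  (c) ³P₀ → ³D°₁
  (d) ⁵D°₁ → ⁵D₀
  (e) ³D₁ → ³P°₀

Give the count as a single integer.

4

(a) allowed
(b) forbidden (ΔS fails)
(c) allowed
(d) allowed
(e) allowed
Total allowed: 4 of 5.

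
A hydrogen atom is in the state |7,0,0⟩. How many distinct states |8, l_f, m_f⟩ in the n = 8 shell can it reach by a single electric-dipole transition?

3

E1 requires Δl = ±1, so l_f ∈ {-1, 1}; with 0 ≤ l_f ≤ n_f−1 = 7, the allowed l_f values are {1}.
For l_f = 1: m_f ∈ {m_i−1, m_i, m_i+1} ∩ [−1, 1] = {-1, 0, 1} → 3 states.
Total: 3.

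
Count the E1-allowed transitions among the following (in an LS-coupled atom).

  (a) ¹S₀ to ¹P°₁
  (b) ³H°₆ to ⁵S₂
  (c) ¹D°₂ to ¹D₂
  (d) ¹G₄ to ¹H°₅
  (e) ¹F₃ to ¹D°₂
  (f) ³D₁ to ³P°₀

5

(a) allowed
(b) forbidden (ΔS, ΔL, ΔJ fail)
(c) allowed
(d) allowed
(e) allowed
(f) allowed
Total allowed: 5 of 6.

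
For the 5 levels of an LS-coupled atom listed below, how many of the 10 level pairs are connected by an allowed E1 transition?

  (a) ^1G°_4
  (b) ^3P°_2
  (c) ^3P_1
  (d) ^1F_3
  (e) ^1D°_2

(a)–(b): forbidden (parity, ΔS, ΔL, ΔJ).
(a)–(c): forbidden (ΔS, ΔL, ΔJ).
(a)–(d): allowed.
(a)–(e): forbidden (parity, ΔL, ΔJ).
(b)–(c): allowed.
(b)–(d): forbidden (ΔS, ΔL).
(b)–(e): forbidden (parity, ΔS).
(c)–(d): forbidden (parity, ΔS, ΔL, ΔJ).
(c)–(e): forbidden (ΔS).
(d)–(e): allowed.
Allowed pairs: 3 of 10.

3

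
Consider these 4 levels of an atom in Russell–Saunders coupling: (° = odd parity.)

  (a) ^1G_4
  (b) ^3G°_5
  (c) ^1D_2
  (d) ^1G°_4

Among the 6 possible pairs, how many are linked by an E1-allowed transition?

(a)–(b): forbidden (ΔS).
(a)–(c): forbidden (parity, ΔL, ΔJ).
(a)–(d): allowed.
(b)–(c): forbidden (ΔS, ΔL, ΔJ).
(b)–(d): forbidden (parity, ΔS).
(c)–(d): forbidden (ΔL, ΔJ).
Allowed pairs: 1 of 6.

1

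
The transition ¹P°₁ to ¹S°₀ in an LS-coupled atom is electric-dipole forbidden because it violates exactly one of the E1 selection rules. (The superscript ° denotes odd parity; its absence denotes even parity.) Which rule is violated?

parity

Reading off the term symbols: S 0→0, L 1→0, J 1→0, parity odd→odd.
Parity must change: odd → odd — fails.
ΔS = 0: S: 0 → 0 — ok.
ΔL = 0, ±1 (not L=0↔0): L: 1 → 0, ΔL = -1 — ok.
ΔJ = 0, ±1 (not J=0↔0): J: 1 → 0, ΔJ = -1 — ok.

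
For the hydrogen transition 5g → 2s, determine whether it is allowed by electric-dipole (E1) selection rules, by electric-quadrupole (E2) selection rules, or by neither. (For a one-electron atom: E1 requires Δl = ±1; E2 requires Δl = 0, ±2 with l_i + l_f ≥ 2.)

Δl = 0 − 4 = -4; l_i + l_f = 4.
E1 (Δl = ±1): not satisfied.
E2 (Δl = 0,±2, l_i+l_f ≥ 2): not satisfied.

neither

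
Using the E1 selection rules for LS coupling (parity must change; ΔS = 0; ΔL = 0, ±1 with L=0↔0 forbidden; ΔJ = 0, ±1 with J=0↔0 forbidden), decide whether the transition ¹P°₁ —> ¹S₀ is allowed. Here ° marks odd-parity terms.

allowed

Parity must change: odd → even — passes.
ΔS = 0: S: 0 → 0 — passes.
ΔL = 0, ±1 (not L=0↔0): L: 1 → 0, ΔL = -1 — passes.
ΔJ = 0, ±1 (not J=0↔0): J: 1 → 0, ΔJ = -1 — passes.
All four E1 rules are satisfied.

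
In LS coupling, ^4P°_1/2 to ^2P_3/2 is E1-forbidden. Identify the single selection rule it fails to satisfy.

Parity must change: odd → even — ok.
ΔS = 0: S: 3/2 → 1/2 — fails.
ΔL = 0, ±1 (not L=0↔0): L: 1 → 1, ΔL = +0 — ok.
ΔJ = 0, ±1 (not J=0↔0): J: 1/2 → 3/2, ΔJ = +1 — ok.

the ΔS = 0 rule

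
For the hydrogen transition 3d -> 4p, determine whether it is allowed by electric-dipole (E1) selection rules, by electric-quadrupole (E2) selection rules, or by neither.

Δl = 1 − 2 = -1; l_i + l_f = 3.
E1 (Δl = ±1): satisfied.
E2 (Δl = 0,±2, l_i+l_f ≥ 2): not satisfied.

E1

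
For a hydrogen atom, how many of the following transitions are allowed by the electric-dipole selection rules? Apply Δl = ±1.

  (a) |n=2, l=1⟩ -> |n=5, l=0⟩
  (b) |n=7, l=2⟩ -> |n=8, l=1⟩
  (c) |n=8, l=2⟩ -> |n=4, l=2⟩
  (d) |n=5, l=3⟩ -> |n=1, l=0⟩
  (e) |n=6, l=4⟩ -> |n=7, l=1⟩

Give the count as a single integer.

2

(a) allowed
(b) allowed
(c) forbidden — Δl = +0 (E1 requires Δl = ±1)
(d) forbidden — Δl = -3 (E1 requires Δl = ±1)
(e) forbidden — Δl = -3 (E1 requires Δl = ±1)
Total allowed: 2 of 5.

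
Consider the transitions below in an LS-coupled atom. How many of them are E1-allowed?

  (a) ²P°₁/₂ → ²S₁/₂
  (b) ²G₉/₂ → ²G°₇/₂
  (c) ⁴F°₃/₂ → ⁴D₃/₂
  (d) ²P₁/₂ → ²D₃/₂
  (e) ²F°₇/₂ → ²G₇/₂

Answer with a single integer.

4

(a) allowed
(b) allowed
(c) allowed
(d) forbidden (parity fails)
(e) allowed
Total allowed: 4 of 5.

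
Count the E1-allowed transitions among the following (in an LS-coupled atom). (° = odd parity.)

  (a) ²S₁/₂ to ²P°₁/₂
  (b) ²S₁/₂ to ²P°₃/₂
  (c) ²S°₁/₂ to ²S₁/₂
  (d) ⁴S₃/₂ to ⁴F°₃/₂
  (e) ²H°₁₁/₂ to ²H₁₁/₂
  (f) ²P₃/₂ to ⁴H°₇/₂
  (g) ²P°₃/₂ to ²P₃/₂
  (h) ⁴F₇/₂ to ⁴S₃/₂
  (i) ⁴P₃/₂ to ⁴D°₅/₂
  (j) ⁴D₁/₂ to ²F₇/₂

5

(a) allowed
(b) allowed
(c) forbidden (ΔL fails)
(d) forbidden (ΔL fails)
(e) allowed
(f) forbidden (ΔS, ΔL, ΔJ fail)
(g) allowed
(h) forbidden (parity, ΔL, ΔJ fail)
(i) allowed
(j) forbidden (parity, ΔS, ΔJ fail)
Total allowed: 5 of 10.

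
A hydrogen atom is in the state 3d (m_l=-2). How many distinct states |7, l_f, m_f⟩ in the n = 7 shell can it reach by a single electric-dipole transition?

E1 requires Δl = ±1, so l_f ∈ {1, 3}; with 0 ≤ l_f ≤ n_f−1 = 6, the allowed l_f values are {1, 3}.
For l_f = 1: m_f ∈ {m_i−1, m_i, m_i+1} ∩ [−1, 1] = {-1} → 1 state.
For l_f = 3: m_f ∈ {m_i−1, m_i, m_i+1} ∩ [−3, 3] = {-3, -2, -1} → 3 states.
Total: 4.

4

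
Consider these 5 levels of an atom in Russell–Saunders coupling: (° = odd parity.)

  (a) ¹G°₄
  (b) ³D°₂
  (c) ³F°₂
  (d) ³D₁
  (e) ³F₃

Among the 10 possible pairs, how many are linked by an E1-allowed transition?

4

(a)–(b): forbidden (parity, ΔS, ΔL, ΔJ).
(a)–(c): forbidden (parity, ΔS, ΔJ).
(a)–(d): forbidden (ΔS, ΔL, ΔJ).
(a)–(e): forbidden (ΔS).
(b)–(c): forbidden (parity).
(b)–(d): allowed.
(b)–(e): allowed.
(c)–(d): allowed.
(c)–(e): allowed.
(d)–(e): forbidden (parity, ΔJ).
Allowed pairs: 4 of 10.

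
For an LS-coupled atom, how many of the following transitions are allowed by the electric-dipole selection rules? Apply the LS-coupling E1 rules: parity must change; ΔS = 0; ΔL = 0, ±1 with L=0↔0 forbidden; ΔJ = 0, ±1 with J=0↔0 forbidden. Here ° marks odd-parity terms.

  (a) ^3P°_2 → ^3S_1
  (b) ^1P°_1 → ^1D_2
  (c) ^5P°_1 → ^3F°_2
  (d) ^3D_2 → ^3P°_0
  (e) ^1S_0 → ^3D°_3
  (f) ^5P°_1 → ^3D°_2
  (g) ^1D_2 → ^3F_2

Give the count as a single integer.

2

(a) allowed
(b) allowed
(c) forbidden (parity, ΔS, ΔL fail)
(d) forbidden (ΔJ fails)
(e) forbidden (ΔS, ΔL, ΔJ fail)
(f) forbidden (parity, ΔS fail)
(g) forbidden (parity, ΔS fail)
Total allowed: 2 of 7.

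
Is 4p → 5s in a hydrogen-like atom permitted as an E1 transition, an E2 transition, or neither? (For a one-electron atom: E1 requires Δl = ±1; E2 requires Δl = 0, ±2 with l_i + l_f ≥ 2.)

E1

Δl = 0 − 1 = -1; l_i + l_f = 1.
E1 (Δl = ±1): satisfied.
E2 (Δl = 0,±2, l_i+l_f ≥ 2): not satisfied.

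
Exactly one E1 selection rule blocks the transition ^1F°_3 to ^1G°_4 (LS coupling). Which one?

parity

Reading off the term symbols: S 0→0, L 3→4, J 3→4, parity odd→odd.
ΔJ = 0, ±1 (not J=0↔0): J: 3 → 4, ΔJ = +1 — ✓.
Parity must change: odd → odd — ✗.
ΔL = 0, ±1 (not L=0↔0): L: 3 → 4, ΔL = +1 — ✓.
ΔS = 0: S: 0 → 0 — ✓.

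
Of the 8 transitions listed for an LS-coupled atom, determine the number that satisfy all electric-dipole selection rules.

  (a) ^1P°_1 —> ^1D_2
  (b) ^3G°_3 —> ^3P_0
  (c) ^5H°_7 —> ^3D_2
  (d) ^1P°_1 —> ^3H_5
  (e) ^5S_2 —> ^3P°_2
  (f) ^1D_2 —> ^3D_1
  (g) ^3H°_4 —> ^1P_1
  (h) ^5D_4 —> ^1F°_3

1

(a) allowed
(b) forbidden (ΔL, ΔJ fail)
(c) forbidden (ΔS, ΔL, ΔJ fail)
(d) forbidden (ΔS, ΔL, ΔJ fail)
(e) forbidden (ΔS fails)
(f) forbidden (parity, ΔS fail)
(g) forbidden (ΔS, ΔL, ΔJ fail)
(h) forbidden (ΔS fails)
Total allowed: 1 of 8.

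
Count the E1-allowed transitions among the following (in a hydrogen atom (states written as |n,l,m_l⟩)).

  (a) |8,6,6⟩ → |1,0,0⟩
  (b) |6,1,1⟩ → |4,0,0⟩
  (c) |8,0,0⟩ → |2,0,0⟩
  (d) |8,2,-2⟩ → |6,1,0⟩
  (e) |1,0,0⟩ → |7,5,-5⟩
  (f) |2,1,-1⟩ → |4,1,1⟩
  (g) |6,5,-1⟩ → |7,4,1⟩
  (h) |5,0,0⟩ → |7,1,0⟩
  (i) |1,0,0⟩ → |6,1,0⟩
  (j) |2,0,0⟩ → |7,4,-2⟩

3

(a) forbidden — Δl = -6 (E1 requires Δl = ±1); Δm_l = -6 (E1 requires Δm_l = 0, ±1)
(b) allowed
(c) forbidden — Δl = +0 (E1 requires Δl = ±1)
(d) forbidden — Δm_l = +2 (E1 requires Δm_l = 0, ±1)
(e) forbidden — Δl = +5 (E1 requires Δl = ±1); Δm_l = -5 (E1 requires Δm_l = 0, ±1)
(f) forbidden — Δl = +0 (E1 requires Δl = ±1); Δm_l = +2 (E1 requires Δm_l = 0, ±1)
(g) forbidden — Δm_l = +2 (E1 requires Δm_l = 0, ±1)
(h) allowed
(i) allowed
(j) forbidden — Δl = +4 (E1 requires Δl = ±1); Δm_l = -2 (E1 requires Δm_l = 0, ±1)
Total allowed: 3 of 10.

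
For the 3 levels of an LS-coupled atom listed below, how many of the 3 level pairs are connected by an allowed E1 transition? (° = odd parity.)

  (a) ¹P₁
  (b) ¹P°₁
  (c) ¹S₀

(a)–(b): allowed.
(a)–(c): forbidden (parity).
(b)–(c): allowed.
Allowed pairs: 2 of 3.

2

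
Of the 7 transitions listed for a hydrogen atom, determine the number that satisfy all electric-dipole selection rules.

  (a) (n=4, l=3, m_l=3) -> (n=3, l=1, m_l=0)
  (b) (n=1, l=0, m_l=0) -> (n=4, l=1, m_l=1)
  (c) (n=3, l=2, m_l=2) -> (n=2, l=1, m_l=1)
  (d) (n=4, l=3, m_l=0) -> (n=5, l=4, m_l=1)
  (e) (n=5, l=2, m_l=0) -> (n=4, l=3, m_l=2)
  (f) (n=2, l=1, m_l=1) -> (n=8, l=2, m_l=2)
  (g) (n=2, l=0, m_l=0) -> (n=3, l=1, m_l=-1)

5

(a) forbidden — Δl = -2 (E1 requires Δl = ±1); Δm_l = -3 (E1 requires Δm_l = 0, ±1)
(b) allowed
(c) allowed
(d) allowed
(e) forbidden — Δm_l = +2 (E1 requires Δm_l = 0, ±1)
(f) allowed
(g) allowed
Total allowed: 5 of 7.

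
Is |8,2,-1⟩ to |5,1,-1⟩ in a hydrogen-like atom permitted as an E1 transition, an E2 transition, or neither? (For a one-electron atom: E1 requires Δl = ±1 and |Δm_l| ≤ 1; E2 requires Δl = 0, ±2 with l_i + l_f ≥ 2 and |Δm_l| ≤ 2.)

E1

Δl = 1 − 2 = -1; l_i + l_f = 3.
Δm_l = +0.
E1 (Δl = ±1, |Δm_l| ≤ 1): satisfied.
E2 (Δl = 0,±2, l_i+l_f ≥ 2, |Δm_l| ≤ 2): not satisfied.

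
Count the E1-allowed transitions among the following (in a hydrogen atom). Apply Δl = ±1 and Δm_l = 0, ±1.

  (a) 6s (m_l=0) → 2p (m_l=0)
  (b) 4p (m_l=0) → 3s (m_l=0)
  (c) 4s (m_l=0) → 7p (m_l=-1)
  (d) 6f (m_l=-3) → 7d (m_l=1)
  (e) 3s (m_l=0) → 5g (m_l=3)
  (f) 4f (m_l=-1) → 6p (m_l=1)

3

(a) allowed
(b) allowed
(c) allowed
(d) forbidden — Δm_l = +4 (E1 requires Δm_l = 0, ±1)
(e) forbidden — Δl = +4 (E1 requires Δl = ±1); Δm_l = +3 (E1 requires Δm_l = 0, ±1)
(f) forbidden — Δl = -2 (E1 requires Δl = ±1); Δm_l = +2 (E1 requires Δm_l = 0, ±1)
Total allowed: 3 of 6.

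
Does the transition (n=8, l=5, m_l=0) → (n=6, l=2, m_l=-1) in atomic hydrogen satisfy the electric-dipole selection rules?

Δl = 2 − 5 = -3; the E1 rule Δl = ±1 is violated.
m_l: 0 → -1 (Δm_l = -1). |Δm_l| ≤ 1 satisfied.
The transition is electric-dipole forbidden.

forbidden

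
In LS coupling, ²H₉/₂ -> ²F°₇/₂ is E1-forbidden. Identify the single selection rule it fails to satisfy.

ΔJ = 0, ±1 (not J=0↔0): J: 9/2 → 7/2, ΔJ = -1 — ✓.
Parity must change: even → odd — ✓.
ΔS = 0: S: 1/2 → 1/2 — ✓.
ΔL = 0, ±1 (not L=0↔0): L: 5 → 3, ΔL = -2 — ✗.

the ΔL = 0, ±1 rule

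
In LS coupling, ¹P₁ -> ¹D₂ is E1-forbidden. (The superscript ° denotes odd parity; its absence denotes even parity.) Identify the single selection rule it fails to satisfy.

Parity must change: even → even — violated.
ΔS = 0: S: 0 → 0 — satisfied.
ΔL = 0, ±1 (not L=0↔0): L: 1 → 2, ΔL = +1 — satisfied.
ΔJ = 0, ±1 (not J=0↔0): J: 1 → 2, ΔJ = +1 — satisfied.

parity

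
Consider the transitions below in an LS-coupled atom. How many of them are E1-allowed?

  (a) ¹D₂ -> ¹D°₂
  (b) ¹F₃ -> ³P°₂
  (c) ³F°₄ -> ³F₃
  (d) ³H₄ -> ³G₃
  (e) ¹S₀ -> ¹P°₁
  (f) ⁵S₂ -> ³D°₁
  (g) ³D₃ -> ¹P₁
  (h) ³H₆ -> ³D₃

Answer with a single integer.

(a) allowed
(b) forbidden (ΔS, ΔL fail)
(c) allowed
(d) forbidden (parity fails)
(e) allowed
(f) forbidden (ΔS, ΔL fail)
(g) forbidden (parity, ΔS, ΔJ fail)
(h) forbidden (parity, ΔL, ΔJ fail)
Total allowed: 3 of 8.

3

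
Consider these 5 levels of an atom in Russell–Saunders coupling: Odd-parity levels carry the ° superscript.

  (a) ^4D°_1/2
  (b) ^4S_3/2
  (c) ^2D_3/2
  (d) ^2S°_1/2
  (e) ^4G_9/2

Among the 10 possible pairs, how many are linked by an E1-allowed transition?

0

(a)–(b): forbidden (ΔL).
(a)–(c): forbidden (ΔS).
(a)–(d): forbidden (parity, ΔS, ΔL).
(a)–(e): forbidden (ΔL, ΔJ).
(b)–(c): forbidden (parity, ΔS, ΔL).
(b)–(d): forbidden (ΔS, ΔL).
(b)–(e): forbidden (parity, ΔL, ΔJ).
(c)–(d): forbidden (ΔL).
(c)–(e): forbidden (parity, ΔS, ΔL, ΔJ).
(d)–(e): forbidden (ΔS, ΔL, ΔJ).
Allowed pairs: 0 of 10.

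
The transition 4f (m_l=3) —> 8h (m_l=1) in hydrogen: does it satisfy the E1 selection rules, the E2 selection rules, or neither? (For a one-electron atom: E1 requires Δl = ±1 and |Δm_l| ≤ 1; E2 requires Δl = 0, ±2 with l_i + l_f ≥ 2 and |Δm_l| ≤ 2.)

Δl = 5 − 3 = +2; l_i + l_f = 8.
Δm_l = -2.
E1 (Δl = ±1, |Δm_l| ≤ 1): not satisfied.
E2 (Δl = 0,±2, l_i+l_f ≥ 2, |Δm_l| ≤ 2): satisfied.

E2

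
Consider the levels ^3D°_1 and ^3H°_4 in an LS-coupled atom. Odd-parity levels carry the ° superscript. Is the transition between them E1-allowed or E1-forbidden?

Parity must change: odd → odd — fails.
ΔS = 0: S: 1 → 1 — passes.
ΔL = 0, ±1 (not L=0↔0): L: 2 → 5, ΔL = +3 — fails.
ΔJ = 0, ±1 (not J=0↔0): J: 1 → 4, ΔJ = +3 — fails.
Rule(s) violated: parity, ΔL, ΔJ.

forbidden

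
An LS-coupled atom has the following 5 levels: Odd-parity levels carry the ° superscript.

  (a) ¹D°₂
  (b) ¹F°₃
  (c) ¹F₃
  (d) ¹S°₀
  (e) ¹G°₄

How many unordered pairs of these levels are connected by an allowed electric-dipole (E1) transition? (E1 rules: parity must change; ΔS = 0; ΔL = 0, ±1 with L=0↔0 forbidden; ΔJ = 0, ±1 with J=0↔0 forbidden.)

3

(a)–(b): forbidden (parity).
(a)–(c): allowed.
(a)–(d): forbidden (parity, ΔL, ΔJ).
(a)–(e): forbidden (parity, ΔL, ΔJ).
(b)–(c): allowed.
(b)–(d): forbidden (parity, ΔL, ΔJ).
(b)–(e): forbidden (parity).
(c)–(d): forbidden (ΔL, ΔJ).
(c)–(e): allowed.
(d)–(e): forbidden (parity, ΔL, ΔJ).
Allowed pairs: 3 of 10.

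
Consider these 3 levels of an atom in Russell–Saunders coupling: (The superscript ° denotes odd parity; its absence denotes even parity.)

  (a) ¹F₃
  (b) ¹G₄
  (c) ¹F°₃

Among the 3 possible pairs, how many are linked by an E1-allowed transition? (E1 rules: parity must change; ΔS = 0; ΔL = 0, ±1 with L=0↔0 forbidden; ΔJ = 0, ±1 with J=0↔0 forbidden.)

2

(a)–(b): forbidden (parity).
(a)–(c): allowed.
(b)–(c): allowed.
Allowed pairs: 2 of 3.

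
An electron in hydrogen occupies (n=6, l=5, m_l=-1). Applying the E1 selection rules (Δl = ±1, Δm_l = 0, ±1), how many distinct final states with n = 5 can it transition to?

3

E1 requires Δl = ±1, so l_f ∈ {4, 6}; with 0 ≤ l_f ≤ n_f−1 = 4, the allowed l_f values are {4}.
For l_f = 4: m_f ∈ {m_i−1, m_i, m_i+1} ∩ [−4, 4] = {-2, -1, 0} → 3 states.
Total: 3.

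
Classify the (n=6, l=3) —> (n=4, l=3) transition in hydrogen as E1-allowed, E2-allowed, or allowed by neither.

E2

Δl = 3 − 3 = +0; l_i + l_f = 6.
E1 (Δl = ±1): not satisfied.
E2 (Δl = 0,±2, l_i+l_f ≥ 2): satisfied.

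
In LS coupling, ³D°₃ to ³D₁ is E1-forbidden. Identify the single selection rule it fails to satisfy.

Reading off the term symbols: S 1→1, L 2→2, J 3→1, parity odd→even.
ΔS = 0: S: 1 → 1 — passes.
ΔL = 0, ±1 (not L=0↔0): L: 2 → 2, ΔL = +0 — passes.
ΔJ = 0, ±1 (not J=0↔0): J: 3 → 1, ΔJ = -2 — fails.
Parity must change: odd → even — passes.

the ΔJ = 0, ±1 rule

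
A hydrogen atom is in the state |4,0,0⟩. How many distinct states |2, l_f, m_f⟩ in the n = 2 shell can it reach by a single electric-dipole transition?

3

E1 requires Δl = ±1, so l_f ∈ {-1, 1}; with 0 ≤ l_f ≤ n_f−1 = 1, the allowed l_f values are {1}.
For l_f = 1: m_f ∈ {m_i−1, m_i, m_i+1} ∩ [−1, 1] = {-1, 0, 1} → 3 states.
Total: 3.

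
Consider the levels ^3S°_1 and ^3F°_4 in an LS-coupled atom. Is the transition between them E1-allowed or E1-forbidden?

forbidden

Initial level: S=1, L=0, J=1, parity odd. Final level: S=1, L=3, J=4, parity odd.
Parity must change: odd → odd — violated.
ΔS = 0: S: 1 → 1 — satisfied.
ΔL = 0, ±1 (not L=0↔0): L: 0 → 3, ΔL = +3 — violated.
ΔJ = 0, ±1 (not J=0↔0): J: 1 → 4, ΔJ = +3 — violated.
Rule(s) violated: parity, ΔL, ΔJ.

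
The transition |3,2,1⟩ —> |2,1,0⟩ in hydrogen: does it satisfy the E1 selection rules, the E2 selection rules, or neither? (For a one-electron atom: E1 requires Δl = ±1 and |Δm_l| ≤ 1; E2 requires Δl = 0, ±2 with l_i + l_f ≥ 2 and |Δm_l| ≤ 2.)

E1

Δl = 1 − 2 = -1; l_i + l_f = 3.
Δm_l = -1.
E1 (Δl = ±1, |Δm_l| ≤ 1): satisfied.
E2 (Δl = 0,±2, l_i+l_f ≥ 2, |Δm_l| ≤ 2): not satisfied.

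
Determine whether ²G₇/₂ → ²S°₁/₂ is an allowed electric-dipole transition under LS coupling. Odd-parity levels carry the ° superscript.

ΔS = 0: S: 1/2 → 1/2 — ok.
ΔL = 0, ±1 (not L=0↔0): L: 4 → 0, ΔL = -4 — fails.
ΔJ = 0, ±1 (not J=0↔0): J: 7/2 → 1/2, ΔJ = -3 — fails.
Parity must change: even → odd — ok.
Rule(s) violated: ΔL, ΔJ.

forbidden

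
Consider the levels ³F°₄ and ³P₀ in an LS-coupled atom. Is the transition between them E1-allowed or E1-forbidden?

Parity must change: odd → even — ok.
ΔS = 0: S: 1 → 1 — ok.
ΔL = 0, ±1 (not L=0↔0): L: 3 → 1, ΔL = -2 — fails.
ΔJ = 0, ±1 (not J=0↔0): J: 4 → 0, ΔJ = -4 — fails.
Rule(s) violated: ΔL, ΔJ.

forbidden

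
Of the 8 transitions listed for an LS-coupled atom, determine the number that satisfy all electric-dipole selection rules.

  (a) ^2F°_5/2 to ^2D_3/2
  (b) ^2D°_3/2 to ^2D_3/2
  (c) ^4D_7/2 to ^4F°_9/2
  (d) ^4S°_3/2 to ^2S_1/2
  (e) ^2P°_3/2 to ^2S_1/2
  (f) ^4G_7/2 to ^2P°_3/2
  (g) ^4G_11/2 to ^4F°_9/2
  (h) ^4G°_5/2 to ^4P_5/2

5

(a) allowed
(b) allowed
(c) allowed
(d) forbidden (ΔS, ΔL fail)
(e) allowed
(f) forbidden (ΔS, ΔL, ΔJ fail)
(g) allowed
(h) forbidden (ΔL fails)
Total allowed: 5 of 8.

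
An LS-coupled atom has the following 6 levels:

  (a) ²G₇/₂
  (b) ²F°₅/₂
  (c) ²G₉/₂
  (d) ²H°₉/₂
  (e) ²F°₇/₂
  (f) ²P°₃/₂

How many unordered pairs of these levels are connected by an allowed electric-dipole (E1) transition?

(a)–(b): allowed.
(a)–(c): forbidden (parity).
(a)–(d): allowed.
(a)–(e): allowed.
(a)–(f): forbidden (ΔL, ΔJ).
(b)–(c): forbidden (ΔJ).
(b)–(d): forbidden (parity, ΔL, ΔJ).
(b)–(e): forbidden (parity).
(b)–(f): forbidden (parity, ΔL).
(c)–(d): allowed.
(c)–(e): allowed.
(c)–(f): forbidden (ΔL, ΔJ).
(d)–(e): forbidden (parity, ΔL).
(d)–(f): forbidden (parity, ΔL, ΔJ).
(e)–(f): forbidden (parity, ΔL, ΔJ).
Allowed pairs: 5 of 15.

5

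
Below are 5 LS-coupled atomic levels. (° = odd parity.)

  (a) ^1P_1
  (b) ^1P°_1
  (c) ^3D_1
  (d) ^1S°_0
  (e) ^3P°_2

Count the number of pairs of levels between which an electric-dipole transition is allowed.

(a)–(b): allowed.
(a)–(c): forbidden (parity, ΔS).
(a)–(d): allowed.
(a)–(e): forbidden (ΔS).
(b)–(c): forbidden (ΔS).
(b)–(d): forbidden (parity).
(b)–(e): forbidden (parity, ΔS).
(c)–(d): forbidden (ΔS, ΔL).
(c)–(e): allowed.
(d)–(e): forbidden (parity, ΔS, ΔJ).
Allowed pairs: 3 of 10.

3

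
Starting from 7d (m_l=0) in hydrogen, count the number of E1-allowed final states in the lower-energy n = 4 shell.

E1 requires Δl = ±1, so l_f ∈ {1, 3}; with 0 ≤ l_f ≤ n_f−1 = 3, the allowed l_f values are {1, 3}.
For l_f = 1: m_f ∈ {m_i−1, m_i, m_i+1} ∩ [−1, 1] = {-1, 0, 1} → 3 states.
For l_f = 3: m_f ∈ {m_i−1, m_i, m_i+1} ∩ [−3, 3] = {-1, 0, 1} → 3 states.
Total: 6.

6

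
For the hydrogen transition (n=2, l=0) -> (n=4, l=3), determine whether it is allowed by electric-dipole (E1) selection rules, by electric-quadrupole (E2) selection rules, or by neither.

neither

Δl = 3 − 0 = +3; l_i + l_f = 3.
E1 (Δl = ±1): not satisfied.
E2 (Δl = 0,±2, l_i+l_f ≥ 2): not satisfied.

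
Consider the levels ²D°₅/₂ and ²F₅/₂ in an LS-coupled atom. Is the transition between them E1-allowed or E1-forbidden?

Initial level: S=1/2, L=2, J=5/2, parity odd. Final level: S=1/2, L=3, J=5/2, parity even.
Parity must change: odd → even — satisfied.
ΔS = 0: S: 1/2 → 1/2 — satisfied.
ΔL = 0, ±1 (not L=0↔0): L: 2 → 3, ΔL = +1 — satisfied.
ΔJ = 0, ±1 (not J=0↔0): J: 5/2 → 5/2, ΔJ = +0 — satisfied.
All four E1 rules are satisfied.

allowed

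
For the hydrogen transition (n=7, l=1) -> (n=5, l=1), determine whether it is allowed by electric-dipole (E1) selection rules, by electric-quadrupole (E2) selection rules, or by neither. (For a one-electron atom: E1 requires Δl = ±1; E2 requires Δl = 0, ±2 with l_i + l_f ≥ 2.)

E2

Δl = 1 − 1 = +0; l_i + l_f = 2.
E1 (Δl = ±1): not satisfied.
E2 (Δl = 0,±2, l_i+l_f ≥ 2): satisfied.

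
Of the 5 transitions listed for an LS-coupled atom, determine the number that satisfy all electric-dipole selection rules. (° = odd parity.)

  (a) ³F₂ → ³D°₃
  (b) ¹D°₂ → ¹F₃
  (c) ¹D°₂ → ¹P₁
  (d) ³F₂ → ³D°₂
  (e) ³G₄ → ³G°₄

(a) allowed
(b) allowed
(c) allowed
(d) allowed
(e) allowed
Total allowed: 5 of 5.

5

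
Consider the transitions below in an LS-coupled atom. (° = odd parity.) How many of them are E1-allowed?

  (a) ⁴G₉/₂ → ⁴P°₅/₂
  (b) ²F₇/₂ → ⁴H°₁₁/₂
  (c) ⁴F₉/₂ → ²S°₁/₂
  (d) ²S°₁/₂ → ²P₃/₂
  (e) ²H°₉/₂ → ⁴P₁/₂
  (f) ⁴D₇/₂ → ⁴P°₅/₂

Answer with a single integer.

(a) forbidden (ΔL, ΔJ fail)
(b) forbidden (ΔS, ΔL, ΔJ fail)
(c) forbidden (ΔS, ΔL, ΔJ fail)
(d) allowed
(e) forbidden (ΔS, ΔL, ΔJ fail)
(f) allowed
Total allowed: 2 of 6.

2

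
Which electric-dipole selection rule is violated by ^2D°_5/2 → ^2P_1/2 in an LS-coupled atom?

ΔL = 0, ±1 (not L=0↔0): L: 2 → 1, ΔL = -1 — satisfied.
ΔS = 0: S: 1/2 → 1/2 — satisfied.
Parity must change: odd → even — satisfied.
ΔJ = 0, ±1 (not J=0↔0): J: 5/2 → 1/2, ΔJ = -2 — violated.

the ΔJ = 0, ±1 rule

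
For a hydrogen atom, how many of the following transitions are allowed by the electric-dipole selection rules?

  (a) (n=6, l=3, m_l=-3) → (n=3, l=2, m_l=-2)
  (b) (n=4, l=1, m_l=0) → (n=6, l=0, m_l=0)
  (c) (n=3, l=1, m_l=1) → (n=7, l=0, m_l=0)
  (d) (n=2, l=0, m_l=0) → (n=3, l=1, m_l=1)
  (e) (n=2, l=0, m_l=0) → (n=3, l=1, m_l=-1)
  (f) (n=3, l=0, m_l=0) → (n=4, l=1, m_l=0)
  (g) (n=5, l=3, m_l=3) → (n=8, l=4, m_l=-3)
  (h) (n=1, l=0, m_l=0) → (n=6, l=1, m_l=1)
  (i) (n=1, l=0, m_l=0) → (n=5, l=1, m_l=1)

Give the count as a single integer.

8

(a) allowed
(b) allowed
(c) allowed
(d) allowed
(e) allowed
(f) allowed
(g) forbidden — Δm_l = -6 (E1 requires Δm_l = 0, ±1)
(h) allowed
(i) allowed
Total allowed: 8 of 9.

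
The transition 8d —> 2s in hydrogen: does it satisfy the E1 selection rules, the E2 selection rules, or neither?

E2

Δl = 0 − 2 = -2; l_i + l_f = 2.
E1 (Δl = ±1): not satisfied.
E2 (Δl = 0,±2, l_i+l_f ≥ 2): satisfied.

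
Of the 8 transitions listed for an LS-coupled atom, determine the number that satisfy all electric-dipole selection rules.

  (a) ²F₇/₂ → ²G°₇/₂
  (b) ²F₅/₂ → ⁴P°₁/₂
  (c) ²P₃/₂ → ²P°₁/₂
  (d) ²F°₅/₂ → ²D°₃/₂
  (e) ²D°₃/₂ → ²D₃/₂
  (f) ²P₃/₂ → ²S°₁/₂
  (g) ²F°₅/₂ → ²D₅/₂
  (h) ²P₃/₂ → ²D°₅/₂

6

(a) allowed
(b) forbidden (ΔS, ΔL, ΔJ fail)
(c) allowed
(d) forbidden (parity fails)
(e) allowed
(f) allowed
(g) allowed
(h) allowed
Total allowed: 6 of 8.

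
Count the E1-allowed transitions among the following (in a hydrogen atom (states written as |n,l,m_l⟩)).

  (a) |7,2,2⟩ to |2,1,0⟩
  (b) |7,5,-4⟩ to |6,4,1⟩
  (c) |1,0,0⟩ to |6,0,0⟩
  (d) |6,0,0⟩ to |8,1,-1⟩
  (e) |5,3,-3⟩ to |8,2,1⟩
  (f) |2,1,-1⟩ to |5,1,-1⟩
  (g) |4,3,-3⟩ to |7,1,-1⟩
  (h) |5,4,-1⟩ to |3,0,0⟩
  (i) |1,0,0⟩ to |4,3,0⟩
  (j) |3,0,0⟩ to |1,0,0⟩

(a) forbidden — Δm_l = -2 (E1 requires Δm_l = 0, ±1)
(b) forbidden — Δm_l = +5 (E1 requires Δm_l = 0, ±1)
(c) forbidden — Δl = +0 (E1 requires Δl = ±1)
(d) allowed
(e) forbidden — Δm_l = +4 (E1 requires Δm_l = 0, ±1)
(f) forbidden — Δl = +0 (E1 requires Δl = ±1)
(g) forbidden — Δl = -2 (E1 requires Δl = ±1); Δm_l = +2 (E1 requires Δm_l = 0, ±1)
(h) forbidden — Δl = -4 (E1 requires Δl = ±1)
(i) forbidden — Δl = +3 (E1 requires Δl = ±1)
(j) forbidden — Δl = +0 (E1 requires Δl = ±1)
Total allowed: 1 of 10.

1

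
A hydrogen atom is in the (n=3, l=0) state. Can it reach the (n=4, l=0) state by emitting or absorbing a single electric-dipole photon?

Δl = 0 − 0 = +0; the E1 rule Δl = ±1 is ✗.
The transition is electric-dipole forbidden.

forbidden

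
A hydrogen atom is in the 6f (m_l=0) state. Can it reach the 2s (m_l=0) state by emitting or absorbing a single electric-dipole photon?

forbidden

l: 3 → 0 (Δl = -3). Δl = ±1 fails.
m_l: 0 → 0 (Δm_l = +0). |Δm_l| ≤ 1 ok.
The transition is electric-dipole forbidden.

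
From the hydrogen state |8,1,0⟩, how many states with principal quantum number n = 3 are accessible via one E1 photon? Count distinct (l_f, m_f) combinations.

E1 requires Δl = ±1, so l_f ∈ {0, 2}; with 0 ≤ l_f ≤ n_f−1 = 2, the allowed l_f values are {0, 2}.
For l_f = 0: m_f ∈ {m_i−1, m_i, m_i+1} ∩ [−0, 0] = {0} → 1 state.
For l_f = 2: m_f ∈ {m_i−1, m_i, m_i+1} ∩ [−2, 2] = {-1, 0, 1} → 3 states.
Total: 4.

4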